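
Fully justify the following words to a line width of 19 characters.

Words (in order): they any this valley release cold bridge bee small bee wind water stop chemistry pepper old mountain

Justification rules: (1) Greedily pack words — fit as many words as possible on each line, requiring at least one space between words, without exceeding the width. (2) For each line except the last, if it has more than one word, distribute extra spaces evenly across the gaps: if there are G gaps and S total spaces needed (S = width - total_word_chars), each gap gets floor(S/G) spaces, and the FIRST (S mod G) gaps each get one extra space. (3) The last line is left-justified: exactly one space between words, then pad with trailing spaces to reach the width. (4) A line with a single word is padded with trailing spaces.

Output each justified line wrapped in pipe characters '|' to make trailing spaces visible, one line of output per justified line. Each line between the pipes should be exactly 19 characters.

Line 1: ['they', 'any', 'this'] (min_width=13, slack=6)
Line 2: ['valley', 'release', 'cold'] (min_width=19, slack=0)
Line 3: ['bridge', 'bee', 'small'] (min_width=16, slack=3)
Line 4: ['bee', 'wind', 'water', 'stop'] (min_width=19, slack=0)
Line 5: ['chemistry', 'pepper'] (min_width=16, slack=3)
Line 6: ['old', 'mountain'] (min_width=12, slack=7)

Answer: |they    any    this|
|valley release cold|
|bridge   bee  small|
|bee wind water stop|
|chemistry    pepper|
|old mountain       |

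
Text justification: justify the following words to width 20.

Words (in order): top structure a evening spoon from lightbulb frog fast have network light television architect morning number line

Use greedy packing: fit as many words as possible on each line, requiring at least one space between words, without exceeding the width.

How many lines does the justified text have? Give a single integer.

Line 1: ['top', 'structure', 'a'] (min_width=15, slack=5)
Line 2: ['evening', 'spoon', 'from'] (min_width=18, slack=2)
Line 3: ['lightbulb', 'frog', 'fast'] (min_width=19, slack=1)
Line 4: ['have', 'network', 'light'] (min_width=18, slack=2)
Line 5: ['television', 'architect'] (min_width=20, slack=0)
Line 6: ['morning', 'number', 'line'] (min_width=19, slack=1)
Total lines: 6

Answer: 6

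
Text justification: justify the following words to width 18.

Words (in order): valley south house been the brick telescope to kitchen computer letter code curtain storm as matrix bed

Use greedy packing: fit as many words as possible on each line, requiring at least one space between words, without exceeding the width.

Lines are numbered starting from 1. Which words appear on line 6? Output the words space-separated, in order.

Line 1: ['valley', 'south', 'house'] (min_width=18, slack=0)
Line 2: ['been', 'the', 'brick'] (min_width=14, slack=4)
Line 3: ['telescope', 'to'] (min_width=12, slack=6)
Line 4: ['kitchen', 'computer'] (min_width=16, slack=2)
Line 5: ['letter', 'code'] (min_width=11, slack=7)
Line 6: ['curtain', 'storm', 'as'] (min_width=16, slack=2)
Line 7: ['matrix', 'bed'] (min_width=10, slack=8)

Answer: curtain storm as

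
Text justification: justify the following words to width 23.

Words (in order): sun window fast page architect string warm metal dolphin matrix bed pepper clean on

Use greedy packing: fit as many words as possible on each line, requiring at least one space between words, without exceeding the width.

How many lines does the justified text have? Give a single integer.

Answer: 4

Derivation:
Line 1: ['sun', 'window', 'fast', 'page'] (min_width=20, slack=3)
Line 2: ['architect', 'string', 'warm'] (min_width=21, slack=2)
Line 3: ['metal', 'dolphin', 'matrix'] (min_width=20, slack=3)
Line 4: ['bed', 'pepper', 'clean', 'on'] (min_width=19, slack=4)
Total lines: 4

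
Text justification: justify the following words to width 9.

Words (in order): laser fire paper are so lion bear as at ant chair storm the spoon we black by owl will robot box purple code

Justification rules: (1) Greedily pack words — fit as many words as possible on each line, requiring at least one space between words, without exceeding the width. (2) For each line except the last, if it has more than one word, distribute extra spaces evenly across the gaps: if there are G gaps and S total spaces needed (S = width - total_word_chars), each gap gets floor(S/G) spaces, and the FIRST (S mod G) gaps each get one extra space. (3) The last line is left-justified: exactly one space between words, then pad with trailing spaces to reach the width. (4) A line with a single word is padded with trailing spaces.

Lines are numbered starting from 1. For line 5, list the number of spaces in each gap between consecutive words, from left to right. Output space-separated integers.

Line 1: ['laser'] (min_width=5, slack=4)
Line 2: ['fire'] (min_width=4, slack=5)
Line 3: ['paper', 'are'] (min_width=9, slack=0)
Line 4: ['so', 'lion'] (min_width=7, slack=2)
Line 5: ['bear', 'as'] (min_width=7, slack=2)
Line 6: ['at', 'ant'] (min_width=6, slack=3)
Line 7: ['chair'] (min_width=5, slack=4)
Line 8: ['storm', 'the'] (min_width=9, slack=0)
Line 9: ['spoon', 'we'] (min_width=8, slack=1)
Line 10: ['black', 'by'] (min_width=8, slack=1)
Line 11: ['owl', 'will'] (min_width=8, slack=1)
Line 12: ['robot', 'box'] (min_width=9, slack=0)
Line 13: ['purple'] (min_width=6, slack=3)
Line 14: ['code'] (min_width=4, slack=5)

Answer: 3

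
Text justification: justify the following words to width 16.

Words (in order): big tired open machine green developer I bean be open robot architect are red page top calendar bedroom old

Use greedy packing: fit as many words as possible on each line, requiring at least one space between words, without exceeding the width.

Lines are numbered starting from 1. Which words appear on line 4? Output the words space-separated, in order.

Line 1: ['big', 'tired', 'open'] (min_width=14, slack=2)
Line 2: ['machine', 'green'] (min_width=13, slack=3)
Line 3: ['developer', 'I', 'bean'] (min_width=16, slack=0)
Line 4: ['be', 'open', 'robot'] (min_width=13, slack=3)
Line 5: ['architect', 'are'] (min_width=13, slack=3)
Line 6: ['red', 'page', 'top'] (min_width=12, slack=4)
Line 7: ['calendar', 'bedroom'] (min_width=16, slack=0)
Line 8: ['old'] (min_width=3, slack=13)

Answer: be open robot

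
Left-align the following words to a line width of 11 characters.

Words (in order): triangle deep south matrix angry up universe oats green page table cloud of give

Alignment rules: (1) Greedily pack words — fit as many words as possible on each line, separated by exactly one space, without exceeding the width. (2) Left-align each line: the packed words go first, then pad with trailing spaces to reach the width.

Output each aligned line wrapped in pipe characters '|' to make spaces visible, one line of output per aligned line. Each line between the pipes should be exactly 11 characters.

Answer: |triangle   |
|deep south |
|matrix     |
|angry up   |
|universe   |
|oats green |
|page table |
|cloud of   |
|give       |

Derivation:
Line 1: ['triangle'] (min_width=8, slack=3)
Line 2: ['deep', 'south'] (min_width=10, slack=1)
Line 3: ['matrix'] (min_width=6, slack=5)
Line 4: ['angry', 'up'] (min_width=8, slack=3)
Line 5: ['universe'] (min_width=8, slack=3)
Line 6: ['oats', 'green'] (min_width=10, slack=1)
Line 7: ['page', 'table'] (min_width=10, slack=1)
Line 8: ['cloud', 'of'] (min_width=8, slack=3)
Line 9: ['give'] (min_width=4, slack=7)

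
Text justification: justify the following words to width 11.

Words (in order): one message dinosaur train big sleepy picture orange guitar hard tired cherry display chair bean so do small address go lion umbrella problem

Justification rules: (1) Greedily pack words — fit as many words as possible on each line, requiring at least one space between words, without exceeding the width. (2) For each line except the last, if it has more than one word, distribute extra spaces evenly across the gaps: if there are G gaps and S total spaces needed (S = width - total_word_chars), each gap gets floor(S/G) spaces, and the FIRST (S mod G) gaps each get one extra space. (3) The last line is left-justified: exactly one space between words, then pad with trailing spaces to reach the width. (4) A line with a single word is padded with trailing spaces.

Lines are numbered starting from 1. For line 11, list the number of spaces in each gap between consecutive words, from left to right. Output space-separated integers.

Line 1: ['one', 'message'] (min_width=11, slack=0)
Line 2: ['dinosaur'] (min_width=8, slack=3)
Line 3: ['train', 'big'] (min_width=9, slack=2)
Line 4: ['sleepy'] (min_width=6, slack=5)
Line 5: ['picture'] (min_width=7, slack=4)
Line 6: ['orange'] (min_width=6, slack=5)
Line 7: ['guitar', 'hard'] (min_width=11, slack=0)
Line 8: ['tired'] (min_width=5, slack=6)
Line 9: ['cherry'] (min_width=6, slack=5)
Line 10: ['display'] (min_width=7, slack=4)
Line 11: ['chair', 'bean'] (min_width=10, slack=1)
Line 12: ['so', 'do', 'small'] (min_width=11, slack=0)
Line 13: ['address', 'go'] (min_width=10, slack=1)
Line 14: ['lion'] (min_width=4, slack=7)
Line 15: ['umbrella'] (min_width=8, slack=3)
Line 16: ['problem'] (min_width=7, slack=4)

Answer: 2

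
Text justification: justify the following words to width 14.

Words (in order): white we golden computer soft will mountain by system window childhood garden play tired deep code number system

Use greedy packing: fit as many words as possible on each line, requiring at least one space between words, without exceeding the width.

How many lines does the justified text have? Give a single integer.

Answer: 11

Derivation:
Line 1: ['white', 'we'] (min_width=8, slack=6)
Line 2: ['golden'] (min_width=6, slack=8)
Line 3: ['computer', 'soft'] (min_width=13, slack=1)
Line 4: ['will', 'mountain'] (min_width=13, slack=1)
Line 5: ['by', 'system'] (min_width=9, slack=5)
Line 6: ['window'] (min_width=6, slack=8)
Line 7: ['childhood'] (min_width=9, slack=5)
Line 8: ['garden', 'play'] (min_width=11, slack=3)
Line 9: ['tired', 'deep'] (min_width=10, slack=4)
Line 10: ['code', 'number'] (min_width=11, slack=3)
Line 11: ['system'] (min_width=6, slack=8)
Total lines: 11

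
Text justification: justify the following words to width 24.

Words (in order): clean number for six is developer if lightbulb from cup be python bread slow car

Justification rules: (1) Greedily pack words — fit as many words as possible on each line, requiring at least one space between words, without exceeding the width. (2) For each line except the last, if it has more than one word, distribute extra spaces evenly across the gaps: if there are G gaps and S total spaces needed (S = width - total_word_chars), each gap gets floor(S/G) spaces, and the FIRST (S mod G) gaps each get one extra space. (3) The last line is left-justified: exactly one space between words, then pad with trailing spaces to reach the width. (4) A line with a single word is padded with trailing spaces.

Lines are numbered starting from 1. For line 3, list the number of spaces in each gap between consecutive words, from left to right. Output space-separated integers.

Line 1: ['clean', 'number', 'for', 'six', 'is'] (min_width=23, slack=1)
Line 2: ['developer', 'if', 'lightbulb'] (min_width=22, slack=2)
Line 3: ['from', 'cup', 'be', 'python', 'bread'] (min_width=24, slack=0)
Line 4: ['slow', 'car'] (min_width=8, slack=16)

Answer: 1 1 1 1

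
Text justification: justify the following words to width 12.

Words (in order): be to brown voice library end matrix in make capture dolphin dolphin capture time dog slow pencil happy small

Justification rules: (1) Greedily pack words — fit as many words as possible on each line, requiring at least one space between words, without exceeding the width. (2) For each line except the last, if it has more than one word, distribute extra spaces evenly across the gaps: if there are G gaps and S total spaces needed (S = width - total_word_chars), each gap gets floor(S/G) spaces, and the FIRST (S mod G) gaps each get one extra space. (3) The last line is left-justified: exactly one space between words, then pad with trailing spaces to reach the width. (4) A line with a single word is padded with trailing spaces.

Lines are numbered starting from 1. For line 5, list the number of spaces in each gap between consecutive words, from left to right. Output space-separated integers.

Line 1: ['be', 'to', 'brown'] (min_width=11, slack=1)
Line 2: ['voice'] (min_width=5, slack=7)
Line 3: ['library', 'end'] (min_width=11, slack=1)
Line 4: ['matrix', 'in'] (min_width=9, slack=3)
Line 5: ['make', 'capture'] (min_width=12, slack=0)
Line 6: ['dolphin'] (min_width=7, slack=5)
Line 7: ['dolphin'] (min_width=7, slack=5)
Line 8: ['capture', 'time'] (min_width=12, slack=0)
Line 9: ['dog', 'slow'] (min_width=8, slack=4)
Line 10: ['pencil', 'happy'] (min_width=12, slack=0)
Line 11: ['small'] (min_width=5, slack=7)

Answer: 1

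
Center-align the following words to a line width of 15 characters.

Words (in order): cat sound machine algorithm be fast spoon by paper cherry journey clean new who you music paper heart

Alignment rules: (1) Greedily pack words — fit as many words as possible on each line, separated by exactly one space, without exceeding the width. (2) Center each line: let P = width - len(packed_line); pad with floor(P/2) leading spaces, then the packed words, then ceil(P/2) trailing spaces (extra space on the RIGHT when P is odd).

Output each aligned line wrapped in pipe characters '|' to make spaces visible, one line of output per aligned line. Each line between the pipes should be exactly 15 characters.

Line 1: ['cat', 'sound'] (min_width=9, slack=6)
Line 2: ['machine'] (min_width=7, slack=8)
Line 3: ['algorithm', 'be'] (min_width=12, slack=3)
Line 4: ['fast', 'spoon', 'by'] (min_width=13, slack=2)
Line 5: ['paper', 'cherry'] (min_width=12, slack=3)
Line 6: ['journey', 'clean'] (min_width=13, slack=2)
Line 7: ['new', 'who', 'you'] (min_width=11, slack=4)
Line 8: ['music', 'paper'] (min_width=11, slack=4)
Line 9: ['heart'] (min_width=5, slack=10)

Answer: |   cat sound   |
|    machine    |
| algorithm be  |
| fast spoon by |
| paper cherry  |
| journey clean |
|  new who you  |
|  music paper  |
|     heart     |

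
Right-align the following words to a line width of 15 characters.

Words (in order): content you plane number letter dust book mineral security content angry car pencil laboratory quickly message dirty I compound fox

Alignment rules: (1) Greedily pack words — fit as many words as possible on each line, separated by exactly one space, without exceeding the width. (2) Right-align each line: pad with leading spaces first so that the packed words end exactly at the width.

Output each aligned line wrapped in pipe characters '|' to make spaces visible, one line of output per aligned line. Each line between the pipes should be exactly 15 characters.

Line 1: ['content', 'you'] (min_width=11, slack=4)
Line 2: ['plane', 'number'] (min_width=12, slack=3)
Line 3: ['letter', 'dust'] (min_width=11, slack=4)
Line 4: ['book', 'mineral'] (min_width=12, slack=3)
Line 5: ['security'] (min_width=8, slack=7)
Line 6: ['content', 'angry'] (min_width=13, slack=2)
Line 7: ['car', 'pencil'] (min_width=10, slack=5)
Line 8: ['laboratory'] (min_width=10, slack=5)
Line 9: ['quickly', 'message'] (min_width=15, slack=0)
Line 10: ['dirty', 'I'] (min_width=7, slack=8)
Line 11: ['compound', 'fox'] (min_width=12, slack=3)

Answer: |    content you|
|   plane number|
|    letter dust|
|   book mineral|
|       security|
|  content angry|
|     car pencil|
|     laboratory|
|quickly message|
|        dirty I|
|   compound fox|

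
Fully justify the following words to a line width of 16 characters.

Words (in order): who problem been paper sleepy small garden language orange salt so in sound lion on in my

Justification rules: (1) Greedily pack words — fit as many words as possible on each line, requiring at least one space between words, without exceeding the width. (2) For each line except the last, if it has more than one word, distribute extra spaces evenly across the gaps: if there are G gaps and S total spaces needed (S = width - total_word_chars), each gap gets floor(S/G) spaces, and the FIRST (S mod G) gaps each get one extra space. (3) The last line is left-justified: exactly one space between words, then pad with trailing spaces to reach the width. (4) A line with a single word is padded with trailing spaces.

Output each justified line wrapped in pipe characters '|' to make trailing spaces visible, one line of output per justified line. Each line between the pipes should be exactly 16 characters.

Line 1: ['who', 'problem', 'been'] (min_width=16, slack=0)
Line 2: ['paper', 'sleepy'] (min_width=12, slack=4)
Line 3: ['small', 'garden'] (min_width=12, slack=4)
Line 4: ['language', 'orange'] (min_width=15, slack=1)
Line 5: ['salt', 'so', 'in', 'sound'] (min_width=16, slack=0)
Line 6: ['lion', 'on', 'in', 'my'] (min_width=13, slack=3)

Answer: |who problem been|
|paper     sleepy|
|small     garden|
|language  orange|
|salt so in sound|
|lion on in my   |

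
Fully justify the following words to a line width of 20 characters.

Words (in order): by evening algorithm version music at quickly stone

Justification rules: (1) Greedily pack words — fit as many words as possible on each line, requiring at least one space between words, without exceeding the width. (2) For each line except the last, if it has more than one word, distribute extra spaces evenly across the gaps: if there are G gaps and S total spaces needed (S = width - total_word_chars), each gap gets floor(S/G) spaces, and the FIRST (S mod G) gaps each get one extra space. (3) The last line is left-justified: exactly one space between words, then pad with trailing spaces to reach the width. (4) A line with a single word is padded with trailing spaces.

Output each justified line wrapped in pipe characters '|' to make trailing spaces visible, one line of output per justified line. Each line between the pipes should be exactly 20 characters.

Answer: |by evening algorithm|
|version   music   at|
|quickly stone       |

Derivation:
Line 1: ['by', 'evening', 'algorithm'] (min_width=20, slack=0)
Line 2: ['version', 'music', 'at'] (min_width=16, slack=4)
Line 3: ['quickly', 'stone'] (min_width=13, slack=7)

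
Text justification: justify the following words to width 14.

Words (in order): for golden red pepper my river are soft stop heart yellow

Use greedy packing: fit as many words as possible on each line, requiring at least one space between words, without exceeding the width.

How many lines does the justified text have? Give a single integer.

Line 1: ['for', 'golden', 'red'] (min_width=14, slack=0)
Line 2: ['pepper', 'my'] (min_width=9, slack=5)
Line 3: ['river', 'are', 'soft'] (min_width=14, slack=0)
Line 4: ['stop', 'heart'] (min_width=10, slack=4)
Line 5: ['yellow'] (min_width=6, slack=8)
Total lines: 5

Answer: 5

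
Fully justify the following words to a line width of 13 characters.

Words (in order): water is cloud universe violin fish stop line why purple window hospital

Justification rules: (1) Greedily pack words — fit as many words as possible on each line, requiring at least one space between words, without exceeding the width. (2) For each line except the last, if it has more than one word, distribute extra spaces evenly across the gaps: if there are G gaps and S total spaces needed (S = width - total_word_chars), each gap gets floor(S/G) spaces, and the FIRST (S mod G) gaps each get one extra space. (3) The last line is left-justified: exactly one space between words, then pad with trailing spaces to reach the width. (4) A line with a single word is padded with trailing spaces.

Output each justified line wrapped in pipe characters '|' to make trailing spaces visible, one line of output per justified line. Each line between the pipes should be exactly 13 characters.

Answer: |water      is|
|cloud        |
|universe     |
|violin   fish|
|stop line why|
|purple window|
|hospital     |

Derivation:
Line 1: ['water', 'is'] (min_width=8, slack=5)
Line 2: ['cloud'] (min_width=5, slack=8)
Line 3: ['universe'] (min_width=8, slack=5)
Line 4: ['violin', 'fish'] (min_width=11, slack=2)
Line 5: ['stop', 'line', 'why'] (min_width=13, slack=0)
Line 6: ['purple', 'window'] (min_width=13, slack=0)
Line 7: ['hospital'] (min_width=8, slack=5)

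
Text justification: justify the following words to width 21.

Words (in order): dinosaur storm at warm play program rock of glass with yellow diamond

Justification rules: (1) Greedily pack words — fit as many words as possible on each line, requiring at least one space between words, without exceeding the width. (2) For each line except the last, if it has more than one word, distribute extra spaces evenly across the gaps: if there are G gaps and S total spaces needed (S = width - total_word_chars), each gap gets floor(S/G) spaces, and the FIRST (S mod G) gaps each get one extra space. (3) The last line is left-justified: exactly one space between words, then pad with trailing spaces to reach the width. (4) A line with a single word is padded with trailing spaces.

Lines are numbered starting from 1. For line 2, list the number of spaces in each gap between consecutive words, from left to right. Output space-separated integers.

Answer: 3 3

Derivation:
Line 1: ['dinosaur', 'storm', 'at'] (min_width=17, slack=4)
Line 2: ['warm', 'play', 'program'] (min_width=17, slack=4)
Line 3: ['rock', 'of', 'glass', 'with'] (min_width=18, slack=3)
Line 4: ['yellow', 'diamond'] (min_width=14, slack=7)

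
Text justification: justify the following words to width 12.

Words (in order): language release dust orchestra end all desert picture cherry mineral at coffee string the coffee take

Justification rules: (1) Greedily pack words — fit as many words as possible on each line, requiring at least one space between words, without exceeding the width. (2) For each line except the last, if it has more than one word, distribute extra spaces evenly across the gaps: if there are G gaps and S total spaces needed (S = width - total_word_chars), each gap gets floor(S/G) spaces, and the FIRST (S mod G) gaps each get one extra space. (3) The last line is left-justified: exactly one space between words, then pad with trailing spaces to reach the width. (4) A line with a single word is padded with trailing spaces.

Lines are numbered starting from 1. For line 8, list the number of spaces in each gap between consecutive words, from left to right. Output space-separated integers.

Answer: 3

Derivation:
Line 1: ['language'] (min_width=8, slack=4)
Line 2: ['release', 'dust'] (min_width=12, slack=0)
Line 3: ['orchestra'] (min_width=9, slack=3)
Line 4: ['end', 'all'] (min_width=7, slack=5)
Line 5: ['desert'] (min_width=6, slack=6)
Line 6: ['picture'] (min_width=7, slack=5)
Line 7: ['cherry'] (min_width=6, slack=6)
Line 8: ['mineral', 'at'] (min_width=10, slack=2)
Line 9: ['coffee'] (min_width=6, slack=6)
Line 10: ['string', 'the'] (min_width=10, slack=2)
Line 11: ['coffee', 'take'] (min_width=11, slack=1)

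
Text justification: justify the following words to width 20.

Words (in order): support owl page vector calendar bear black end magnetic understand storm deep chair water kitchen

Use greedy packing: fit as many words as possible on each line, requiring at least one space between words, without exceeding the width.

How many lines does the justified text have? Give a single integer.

Line 1: ['support', 'owl', 'page'] (min_width=16, slack=4)
Line 2: ['vector', 'calendar', 'bear'] (min_width=20, slack=0)
Line 3: ['black', 'end', 'magnetic'] (min_width=18, slack=2)
Line 4: ['understand', 'storm'] (min_width=16, slack=4)
Line 5: ['deep', 'chair', 'water'] (min_width=16, slack=4)
Line 6: ['kitchen'] (min_width=7, slack=13)
Total lines: 6

Answer: 6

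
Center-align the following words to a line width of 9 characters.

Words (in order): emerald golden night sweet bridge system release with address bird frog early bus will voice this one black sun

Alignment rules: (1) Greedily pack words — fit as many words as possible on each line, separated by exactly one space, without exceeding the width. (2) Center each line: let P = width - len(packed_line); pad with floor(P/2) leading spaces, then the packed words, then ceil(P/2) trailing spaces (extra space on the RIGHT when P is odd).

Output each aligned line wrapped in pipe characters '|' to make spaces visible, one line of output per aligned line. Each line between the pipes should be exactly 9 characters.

Answer: | emerald |
| golden  |
|  night  |
|  sweet  |
| bridge  |
| system  |
| release |
|  with   |
| address |
|bird frog|
|early bus|
|  will   |
|  voice  |
|this one |
|black sun|

Derivation:
Line 1: ['emerald'] (min_width=7, slack=2)
Line 2: ['golden'] (min_width=6, slack=3)
Line 3: ['night'] (min_width=5, slack=4)
Line 4: ['sweet'] (min_width=5, slack=4)
Line 5: ['bridge'] (min_width=6, slack=3)
Line 6: ['system'] (min_width=6, slack=3)
Line 7: ['release'] (min_width=7, slack=2)
Line 8: ['with'] (min_width=4, slack=5)
Line 9: ['address'] (min_width=7, slack=2)
Line 10: ['bird', 'frog'] (min_width=9, slack=0)
Line 11: ['early', 'bus'] (min_width=9, slack=0)
Line 12: ['will'] (min_width=4, slack=5)
Line 13: ['voice'] (min_width=5, slack=4)
Line 14: ['this', 'one'] (min_width=8, slack=1)
Line 15: ['black', 'sun'] (min_width=9, slack=0)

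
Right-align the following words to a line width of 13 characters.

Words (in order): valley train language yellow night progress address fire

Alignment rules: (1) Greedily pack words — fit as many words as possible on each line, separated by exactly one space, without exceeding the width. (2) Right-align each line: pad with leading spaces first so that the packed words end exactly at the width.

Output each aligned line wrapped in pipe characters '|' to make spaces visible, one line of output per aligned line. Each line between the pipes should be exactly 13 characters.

Answer: | valley train|
|     language|
| yellow night|
|     progress|
| address fire|

Derivation:
Line 1: ['valley', 'train'] (min_width=12, slack=1)
Line 2: ['language'] (min_width=8, slack=5)
Line 3: ['yellow', 'night'] (min_width=12, slack=1)
Line 4: ['progress'] (min_width=8, slack=5)
Line 5: ['address', 'fire'] (min_width=12, slack=1)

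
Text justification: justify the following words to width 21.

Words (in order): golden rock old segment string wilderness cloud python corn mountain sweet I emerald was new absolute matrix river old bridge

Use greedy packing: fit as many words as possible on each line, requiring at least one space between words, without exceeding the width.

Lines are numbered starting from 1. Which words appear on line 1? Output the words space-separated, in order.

Answer: golden rock old

Derivation:
Line 1: ['golden', 'rock', 'old'] (min_width=15, slack=6)
Line 2: ['segment', 'string'] (min_width=14, slack=7)
Line 3: ['wilderness', 'cloud'] (min_width=16, slack=5)
Line 4: ['python', 'corn', 'mountain'] (min_width=20, slack=1)
Line 5: ['sweet', 'I', 'emerald', 'was'] (min_width=19, slack=2)
Line 6: ['new', 'absolute', 'matrix'] (min_width=19, slack=2)
Line 7: ['river', 'old', 'bridge'] (min_width=16, slack=5)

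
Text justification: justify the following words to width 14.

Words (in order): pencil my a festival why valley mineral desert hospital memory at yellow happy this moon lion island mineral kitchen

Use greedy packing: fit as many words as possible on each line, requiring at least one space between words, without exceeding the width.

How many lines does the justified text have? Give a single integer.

Answer: 10

Derivation:
Line 1: ['pencil', 'my', 'a'] (min_width=11, slack=3)
Line 2: ['festival', 'why'] (min_width=12, slack=2)
Line 3: ['valley', 'mineral'] (min_width=14, slack=0)
Line 4: ['desert'] (min_width=6, slack=8)
Line 5: ['hospital'] (min_width=8, slack=6)
Line 6: ['memory', 'at'] (min_width=9, slack=5)
Line 7: ['yellow', 'happy'] (min_width=12, slack=2)
Line 8: ['this', 'moon', 'lion'] (min_width=14, slack=0)
Line 9: ['island', 'mineral'] (min_width=14, slack=0)
Line 10: ['kitchen'] (min_width=7, slack=7)
Total lines: 10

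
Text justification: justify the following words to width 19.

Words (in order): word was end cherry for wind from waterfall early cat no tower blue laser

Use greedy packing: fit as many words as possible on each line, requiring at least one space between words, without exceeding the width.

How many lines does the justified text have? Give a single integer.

Answer: 4

Derivation:
Line 1: ['word', 'was', 'end', 'cherry'] (min_width=19, slack=0)
Line 2: ['for', 'wind', 'from'] (min_width=13, slack=6)
Line 3: ['waterfall', 'early', 'cat'] (min_width=19, slack=0)
Line 4: ['no', 'tower', 'blue', 'laser'] (min_width=19, slack=0)
Total lines: 4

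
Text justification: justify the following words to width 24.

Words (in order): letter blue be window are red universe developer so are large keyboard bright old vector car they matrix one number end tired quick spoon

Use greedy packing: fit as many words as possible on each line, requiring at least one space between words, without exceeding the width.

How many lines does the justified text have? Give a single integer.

Line 1: ['letter', 'blue', 'be', 'window'] (min_width=21, slack=3)
Line 2: ['are', 'red', 'universe'] (min_width=16, slack=8)
Line 3: ['developer', 'so', 'are', 'large'] (min_width=22, slack=2)
Line 4: ['keyboard', 'bright', 'old'] (min_width=19, slack=5)
Line 5: ['vector', 'car', 'they', 'matrix'] (min_width=22, slack=2)
Line 6: ['one', 'number', 'end', 'tired'] (min_width=20, slack=4)
Line 7: ['quick', 'spoon'] (min_width=11, slack=13)
Total lines: 7

Answer: 7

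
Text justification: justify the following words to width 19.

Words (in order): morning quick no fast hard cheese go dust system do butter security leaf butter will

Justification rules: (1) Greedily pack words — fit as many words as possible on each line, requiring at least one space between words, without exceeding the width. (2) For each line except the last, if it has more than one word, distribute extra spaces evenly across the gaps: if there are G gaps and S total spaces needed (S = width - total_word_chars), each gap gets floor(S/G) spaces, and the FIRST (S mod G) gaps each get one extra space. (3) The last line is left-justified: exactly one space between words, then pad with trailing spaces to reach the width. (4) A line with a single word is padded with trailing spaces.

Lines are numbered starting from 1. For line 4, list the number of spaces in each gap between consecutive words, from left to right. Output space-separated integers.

Line 1: ['morning', 'quick', 'no'] (min_width=16, slack=3)
Line 2: ['fast', 'hard', 'cheese', 'go'] (min_width=19, slack=0)
Line 3: ['dust', 'system', 'do'] (min_width=14, slack=5)
Line 4: ['butter', 'security'] (min_width=15, slack=4)
Line 5: ['leaf', 'butter', 'will'] (min_width=16, slack=3)

Answer: 5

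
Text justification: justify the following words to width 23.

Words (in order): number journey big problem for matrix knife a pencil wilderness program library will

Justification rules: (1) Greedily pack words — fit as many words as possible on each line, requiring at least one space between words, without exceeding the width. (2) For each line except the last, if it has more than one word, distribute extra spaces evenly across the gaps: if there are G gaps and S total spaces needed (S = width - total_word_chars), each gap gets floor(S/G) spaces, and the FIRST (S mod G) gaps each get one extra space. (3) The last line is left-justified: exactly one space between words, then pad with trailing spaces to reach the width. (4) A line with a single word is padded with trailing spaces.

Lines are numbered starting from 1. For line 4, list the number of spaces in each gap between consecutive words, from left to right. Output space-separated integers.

Answer: 6

Derivation:
Line 1: ['number', 'journey', 'big'] (min_width=18, slack=5)
Line 2: ['problem', 'for', 'matrix'] (min_width=18, slack=5)
Line 3: ['knife', 'a', 'pencil'] (min_width=14, slack=9)
Line 4: ['wilderness', 'program'] (min_width=18, slack=5)
Line 5: ['library', 'will'] (min_width=12, slack=11)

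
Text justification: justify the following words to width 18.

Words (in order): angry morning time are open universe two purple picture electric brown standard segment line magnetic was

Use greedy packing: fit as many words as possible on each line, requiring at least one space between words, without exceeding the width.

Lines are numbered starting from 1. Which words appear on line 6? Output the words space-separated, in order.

Answer: line magnetic was

Derivation:
Line 1: ['angry', 'morning', 'time'] (min_width=18, slack=0)
Line 2: ['are', 'open', 'universe'] (min_width=17, slack=1)
Line 3: ['two', 'purple', 'picture'] (min_width=18, slack=0)
Line 4: ['electric', 'brown'] (min_width=14, slack=4)
Line 5: ['standard', 'segment'] (min_width=16, slack=2)
Line 6: ['line', 'magnetic', 'was'] (min_width=17, slack=1)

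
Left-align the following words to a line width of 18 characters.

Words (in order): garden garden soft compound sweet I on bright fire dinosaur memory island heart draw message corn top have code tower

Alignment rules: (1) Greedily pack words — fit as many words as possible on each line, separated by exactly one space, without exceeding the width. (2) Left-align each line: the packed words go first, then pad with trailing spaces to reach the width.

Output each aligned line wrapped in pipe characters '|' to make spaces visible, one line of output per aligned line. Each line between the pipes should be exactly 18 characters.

Answer: |garden garden soft|
|compound sweet I  |
|on bright fire    |
|dinosaur memory   |
|island heart draw |
|message corn top  |
|have code tower   |

Derivation:
Line 1: ['garden', 'garden', 'soft'] (min_width=18, slack=0)
Line 2: ['compound', 'sweet', 'I'] (min_width=16, slack=2)
Line 3: ['on', 'bright', 'fire'] (min_width=14, slack=4)
Line 4: ['dinosaur', 'memory'] (min_width=15, slack=3)
Line 5: ['island', 'heart', 'draw'] (min_width=17, slack=1)
Line 6: ['message', 'corn', 'top'] (min_width=16, slack=2)
Line 7: ['have', 'code', 'tower'] (min_width=15, slack=3)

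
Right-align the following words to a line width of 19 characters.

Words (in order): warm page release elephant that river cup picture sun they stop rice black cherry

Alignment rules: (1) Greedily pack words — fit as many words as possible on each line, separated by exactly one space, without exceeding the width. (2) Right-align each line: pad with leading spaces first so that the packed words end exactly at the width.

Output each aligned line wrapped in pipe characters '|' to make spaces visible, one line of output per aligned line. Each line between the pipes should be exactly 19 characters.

Line 1: ['warm', 'page', 'release'] (min_width=17, slack=2)
Line 2: ['elephant', 'that', 'river'] (min_width=19, slack=0)
Line 3: ['cup', 'picture', 'sun'] (min_width=15, slack=4)
Line 4: ['they', 'stop', 'rice'] (min_width=14, slack=5)
Line 5: ['black', 'cherry'] (min_width=12, slack=7)

Answer: |  warm page release|
|elephant that river|
|    cup picture sun|
|     they stop rice|
|       black cherry|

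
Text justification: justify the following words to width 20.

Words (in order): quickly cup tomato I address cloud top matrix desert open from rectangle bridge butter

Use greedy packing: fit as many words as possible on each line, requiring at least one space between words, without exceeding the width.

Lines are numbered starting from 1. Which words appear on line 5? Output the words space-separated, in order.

Line 1: ['quickly', 'cup', 'tomato', 'I'] (min_width=20, slack=0)
Line 2: ['address', 'cloud', 'top'] (min_width=17, slack=3)
Line 3: ['matrix', 'desert', 'open'] (min_width=18, slack=2)
Line 4: ['from', 'rectangle'] (min_width=14, slack=6)
Line 5: ['bridge', 'butter'] (min_width=13, slack=7)

Answer: bridge butter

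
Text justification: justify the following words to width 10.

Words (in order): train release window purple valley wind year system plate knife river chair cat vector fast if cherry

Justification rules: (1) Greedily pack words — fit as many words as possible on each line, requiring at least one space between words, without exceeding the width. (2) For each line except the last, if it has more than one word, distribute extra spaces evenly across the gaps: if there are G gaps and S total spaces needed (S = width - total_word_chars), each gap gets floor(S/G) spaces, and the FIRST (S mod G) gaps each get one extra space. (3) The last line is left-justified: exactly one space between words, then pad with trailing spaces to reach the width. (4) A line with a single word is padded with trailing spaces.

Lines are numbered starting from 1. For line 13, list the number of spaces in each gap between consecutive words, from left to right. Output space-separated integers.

Line 1: ['train'] (min_width=5, slack=5)
Line 2: ['release'] (min_width=7, slack=3)
Line 3: ['window'] (min_width=6, slack=4)
Line 4: ['purple'] (min_width=6, slack=4)
Line 5: ['valley'] (min_width=6, slack=4)
Line 6: ['wind', 'year'] (min_width=9, slack=1)
Line 7: ['system'] (min_width=6, slack=4)
Line 8: ['plate'] (min_width=5, slack=5)
Line 9: ['knife'] (min_width=5, slack=5)
Line 10: ['river'] (min_width=5, slack=5)
Line 11: ['chair', 'cat'] (min_width=9, slack=1)
Line 12: ['vector'] (min_width=6, slack=4)
Line 13: ['fast', 'if'] (min_width=7, slack=3)
Line 14: ['cherry'] (min_width=6, slack=4)

Answer: 4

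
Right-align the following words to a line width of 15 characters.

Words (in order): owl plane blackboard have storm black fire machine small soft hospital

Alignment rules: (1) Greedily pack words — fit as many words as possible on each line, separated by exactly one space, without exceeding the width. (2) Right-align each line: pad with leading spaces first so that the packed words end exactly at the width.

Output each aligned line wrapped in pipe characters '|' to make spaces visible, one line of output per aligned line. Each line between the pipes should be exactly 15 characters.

Line 1: ['owl', 'plane'] (min_width=9, slack=6)
Line 2: ['blackboard', 'have'] (min_width=15, slack=0)
Line 3: ['storm', 'black'] (min_width=11, slack=4)
Line 4: ['fire', 'machine'] (min_width=12, slack=3)
Line 5: ['small', 'soft'] (min_width=10, slack=5)
Line 6: ['hospital'] (min_width=8, slack=7)

Answer: |      owl plane|
|blackboard have|
|    storm black|
|   fire machine|
|     small soft|
|       hospital|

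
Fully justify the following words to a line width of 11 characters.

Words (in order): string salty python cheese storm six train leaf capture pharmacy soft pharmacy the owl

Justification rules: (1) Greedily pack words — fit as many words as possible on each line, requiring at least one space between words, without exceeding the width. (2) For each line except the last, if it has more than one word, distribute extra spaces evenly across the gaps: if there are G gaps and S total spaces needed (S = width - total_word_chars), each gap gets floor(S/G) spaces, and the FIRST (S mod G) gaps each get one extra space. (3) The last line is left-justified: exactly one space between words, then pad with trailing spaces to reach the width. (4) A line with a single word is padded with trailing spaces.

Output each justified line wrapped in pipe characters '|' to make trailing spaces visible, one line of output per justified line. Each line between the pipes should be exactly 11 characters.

Line 1: ['string'] (min_width=6, slack=5)
Line 2: ['salty'] (min_width=5, slack=6)
Line 3: ['python'] (min_width=6, slack=5)
Line 4: ['cheese'] (min_width=6, slack=5)
Line 5: ['storm', 'six'] (min_width=9, slack=2)
Line 6: ['train', 'leaf'] (min_width=10, slack=1)
Line 7: ['capture'] (min_width=7, slack=4)
Line 8: ['pharmacy'] (min_width=8, slack=3)
Line 9: ['soft'] (min_width=4, slack=7)
Line 10: ['pharmacy'] (min_width=8, slack=3)
Line 11: ['the', 'owl'] (min_width=7, slack=4)

Answer: |string     |
|salty      |
|python     |
|cheese     |
|storm   six|
|train  leaf|
|capture    |
|pharmacy   |
|soft       |
|pharmacy   |
|the owl    |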